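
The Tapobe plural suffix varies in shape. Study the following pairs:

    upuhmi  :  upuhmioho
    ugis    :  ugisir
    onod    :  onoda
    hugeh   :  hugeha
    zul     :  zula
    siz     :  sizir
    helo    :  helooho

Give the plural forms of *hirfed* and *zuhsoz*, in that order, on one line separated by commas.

hirfeda, zuhsozir

Looking at the final sound of each stem: -ir when the stem ends in a sibilant (*ugis*, *siz*); -a when the stem ends in a non-sibilant consonant (*onod*, *hugeh*, *zul*); -oho when the stem ends in a vowel (*upuhmi*, *helo*).
Since the final sound of *hirfed* is /d/ (a non-sibilant consonant), it takes -a, giving *hirfeda*.
Since the final sound of *zuhsoz* is /z/ (a sibilant), it takes -ir, giving *zuhsozir*.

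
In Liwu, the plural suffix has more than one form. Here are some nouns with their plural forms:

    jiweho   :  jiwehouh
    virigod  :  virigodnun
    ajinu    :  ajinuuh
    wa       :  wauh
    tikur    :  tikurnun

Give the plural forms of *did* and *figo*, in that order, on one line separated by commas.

The alternation tracks the final sound of the stem — -nun when the stem ends in a consonant (*virigod*, *tikur*); -uh when the stem ends in a vowel (*jiweho*, *ajinu*, *wa*).
*did* — final sound /d/ (a consonant) → -nun → *didnun*.
*figo* — final sound /o/ (a vowel) → -uh → *figouh*.

didnun, figouh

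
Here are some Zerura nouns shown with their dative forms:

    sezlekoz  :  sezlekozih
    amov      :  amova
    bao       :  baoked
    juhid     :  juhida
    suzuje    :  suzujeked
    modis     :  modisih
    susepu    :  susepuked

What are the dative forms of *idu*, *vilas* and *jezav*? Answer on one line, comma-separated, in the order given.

The alternation tracks the final sound of the stem — -ih when the stem ends in a sibilant (*sezlekoz*, *modis*); -a when the stem ends in a non-sibilant consonant (*amov*, *juhid*); -ked when the stem ends in a vowel (*bao*, *suzuje*, *susepu*).
*idu* — final sound /u/ (a vowel) → -ked → *iduked*.
Since the final sound of *vilas* is /s/ (a sibilant), it takes -ih, giving *vilasih*.
*jezav*: final sound = /v/, a non-sibilant consonant → -a → *jezava*.

iduked, vilasih, jezava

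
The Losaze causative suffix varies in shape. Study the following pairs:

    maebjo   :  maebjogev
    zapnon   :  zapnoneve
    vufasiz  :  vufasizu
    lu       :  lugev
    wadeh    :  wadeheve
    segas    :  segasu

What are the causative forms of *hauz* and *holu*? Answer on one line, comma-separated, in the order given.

The suffix is conditioned by the final sound: -u when the stem ends in a sibilant (*vufasiz*, *segas*); -eve when the stem ends in a non-sibilant consonant (*zapnon*, *wadeh*); -gev when the stem ends in a vowel (*maebjo*, *lu*).
The final sound of *hauz* is /z/, which is a sibilant, so the suffix is -u, giving *hauzu*.
*holu* — final sound /u/ (a vowel) → -gev → *holugev*.

hauzu, holugev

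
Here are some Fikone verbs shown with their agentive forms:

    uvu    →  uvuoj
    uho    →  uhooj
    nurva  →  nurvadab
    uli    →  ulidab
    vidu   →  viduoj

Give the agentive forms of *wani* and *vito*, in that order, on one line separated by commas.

Looking at the last vowel of each stem: -oj when the last vowel of the stem is a rounded vowel (*uvu*, *uho*, *vidu*); -dab when the last vowel of the stem is an unrounded vowel (*nurva*, *uli*).
Since the last vowel of *wani* is /i/ (an unrounded vowel), it takes -dab, giving *wanidab*.
The last vowel of *vito* is /o/, which is a rounded vowel, so the suffix is -oj, giving *vitooj*.

wanidab, vitooj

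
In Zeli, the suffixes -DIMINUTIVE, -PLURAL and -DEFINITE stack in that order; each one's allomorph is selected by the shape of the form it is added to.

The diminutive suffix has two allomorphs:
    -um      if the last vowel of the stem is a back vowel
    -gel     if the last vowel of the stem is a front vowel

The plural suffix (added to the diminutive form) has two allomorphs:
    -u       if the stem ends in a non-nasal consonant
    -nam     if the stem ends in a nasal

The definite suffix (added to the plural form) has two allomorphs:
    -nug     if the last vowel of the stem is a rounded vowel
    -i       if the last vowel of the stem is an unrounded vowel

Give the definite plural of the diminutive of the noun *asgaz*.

*asgaz* — last vowel /a/ (a back vowel) → -um → *asgazum*.
The final consonant of the diminutive form *asgazum* is /m/, which is a nasal, so the plural suffix is -nam, giving *asgazumnam*.
The plural form *asgazumnam* — last vowel /a/ (an unrounded vowel) → -i → *asgazumnami*.

asgazumnami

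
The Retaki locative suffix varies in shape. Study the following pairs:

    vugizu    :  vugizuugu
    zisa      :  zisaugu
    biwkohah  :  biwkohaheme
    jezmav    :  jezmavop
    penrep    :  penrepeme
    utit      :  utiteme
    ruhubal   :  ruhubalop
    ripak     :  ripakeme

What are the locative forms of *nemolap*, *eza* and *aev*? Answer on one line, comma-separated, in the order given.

The alternation tracks the final sound of the stem — -eme when the stem ends in a voiceless consonant (*biwkohah*, *penrep*, *utit*, *ripak*); -op when the stem ends in a voiced consonant (*jezmav*, *ruhubal*); -ugu when the stem ends in a vowel (*vugizu*, *zisa*).
*nemolap* — final sound /p/ (a voiceless consonant) → -eme → *nemolapeme*.
*eza* — final sound /a/ (a vowel) → -ugu → *ezaugu*.
The final sound of *aev* is /v/, which is a voiced consonant, so the suffix is -op, giving *aevop*.

nemolapeme, ezaugu, aevop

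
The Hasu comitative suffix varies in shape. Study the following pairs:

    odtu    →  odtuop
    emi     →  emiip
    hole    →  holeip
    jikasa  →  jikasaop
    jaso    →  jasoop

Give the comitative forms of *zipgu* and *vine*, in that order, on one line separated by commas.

The pattern is front/back vowel harmony: -ip when the last vowel of the stem is a front vowel (*emi*, *hole*); -op when the last vowel of the stem is a back vowel (*odtu*, *jikasa*, *jaso*).
The last vowel of *zipgu* is /u/, which is a back vowel, so the suffix is -op, giving *zipguop*.
Since the last vowel of *vine* is /e/ (a front vowel), it takes -ip, giving *vineip*.

zipguop, vineip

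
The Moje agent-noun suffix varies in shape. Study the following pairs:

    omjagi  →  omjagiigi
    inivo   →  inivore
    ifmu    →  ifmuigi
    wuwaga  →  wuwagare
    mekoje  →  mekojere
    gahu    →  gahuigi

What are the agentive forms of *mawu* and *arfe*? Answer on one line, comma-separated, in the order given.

The suffix is conditioned by the last vowel: -igi when the last vowel of the stem is a high vowel (*omjagi*, *ifmu*, *gahu*); -re when the last vowel of the stem is a non-high vowel (*inivo*, *wuwaga*, *mekoje*).
The last vowel of *mawu* is /u/, which is a high vowel, so the suffix is -igi, giving *mawuigi*.
The last vowel of *arfe* is /e/, which is a non-high vowel, so the suffix is -re, giving *arfere*.

mawuigi, arfere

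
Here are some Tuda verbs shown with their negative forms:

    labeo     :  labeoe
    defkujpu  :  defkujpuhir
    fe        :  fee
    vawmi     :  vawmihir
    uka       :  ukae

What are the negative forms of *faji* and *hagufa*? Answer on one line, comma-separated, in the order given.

The suffix is conditioned by the last vowel: -hir when the last vowel of the stem is a high vowel (*defkujpu*, *vawmi*); -e when the last vowel of the stem is a non-high vowel (*labeo*, *fe*, *uka*).
Since the last vowel of *faji* is /i/ (a high vowel), it takes -hir, giving *fajihir*.
*hagufa*: last vowel = /a/, a non-high vowel → -e → *hagufae*.

fajihir, hagufae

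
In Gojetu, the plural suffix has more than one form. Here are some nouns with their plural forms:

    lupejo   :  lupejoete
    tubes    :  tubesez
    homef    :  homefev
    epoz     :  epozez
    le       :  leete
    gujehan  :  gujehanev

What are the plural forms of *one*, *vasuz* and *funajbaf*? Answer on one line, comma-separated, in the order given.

oneete, vasuzez, funajbafev

Looking at the final sound of each stem: -ez when the stem ends in a sibilant (*tubes*, *epoz*); -ev when the stem ends in a non-sibilant consonant (*homef*, *gujehan*); -ete when the stem ends in a vowel (*lupejo*, *le*).
*one*: final sound = /e/, a vowel → -ete → *oneete*.
*vasuz* — final sound /z/ (a sibilant) → -ez → *vasuzez*.
The final sound of *funajbaf* is /f/, which is a non-sibilant consonant, so the suffix is -ev, giving *funajbafev*.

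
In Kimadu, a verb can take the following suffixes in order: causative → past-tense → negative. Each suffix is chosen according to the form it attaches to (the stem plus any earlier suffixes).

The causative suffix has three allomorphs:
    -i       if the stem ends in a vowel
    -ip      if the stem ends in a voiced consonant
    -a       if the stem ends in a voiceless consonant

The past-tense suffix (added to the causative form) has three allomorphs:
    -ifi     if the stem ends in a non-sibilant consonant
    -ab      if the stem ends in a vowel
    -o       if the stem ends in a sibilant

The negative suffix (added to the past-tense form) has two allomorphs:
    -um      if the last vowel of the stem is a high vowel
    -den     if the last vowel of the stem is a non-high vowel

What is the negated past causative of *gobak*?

gobakaabden

*gobak* — final sound /k/ (a voiceless consonant) → -a → *gobaka*.
The final sound of the causative form *gobaka* is /a/, which is a vowel, so the past-tense suffix is -ab, giving *gobakaab*.
The past-tense form *gobakaab* — last vowel /a/ (a non-high vowel) → -den → *gobakaabden*.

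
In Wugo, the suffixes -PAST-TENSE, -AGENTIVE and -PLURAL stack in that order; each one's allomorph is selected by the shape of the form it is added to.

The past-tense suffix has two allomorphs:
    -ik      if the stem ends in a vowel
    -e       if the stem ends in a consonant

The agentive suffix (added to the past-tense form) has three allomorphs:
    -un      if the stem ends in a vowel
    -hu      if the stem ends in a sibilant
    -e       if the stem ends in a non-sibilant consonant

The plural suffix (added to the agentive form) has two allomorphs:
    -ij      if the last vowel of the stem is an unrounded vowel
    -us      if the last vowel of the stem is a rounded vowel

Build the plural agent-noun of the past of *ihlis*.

ihliseunus

*ihlis* — final sound /s/ (a consonant) → -e → *ihlise*.
The past-tense form *ihlise* — final sound /e/ (a vowel) → -un → *ihliseun*.
The agentive form *ihliseun* — last vowel /u/ (a rounded vowel) → -us → *ihliseunus*.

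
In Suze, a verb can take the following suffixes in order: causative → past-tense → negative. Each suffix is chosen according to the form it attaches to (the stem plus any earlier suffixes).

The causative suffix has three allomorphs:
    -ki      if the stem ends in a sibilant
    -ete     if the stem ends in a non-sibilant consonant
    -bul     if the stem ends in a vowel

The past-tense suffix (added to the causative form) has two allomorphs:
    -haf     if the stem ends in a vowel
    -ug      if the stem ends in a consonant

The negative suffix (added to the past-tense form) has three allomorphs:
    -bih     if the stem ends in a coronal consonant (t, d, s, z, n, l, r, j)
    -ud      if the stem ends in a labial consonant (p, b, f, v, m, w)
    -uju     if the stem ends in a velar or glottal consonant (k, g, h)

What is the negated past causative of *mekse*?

meksebuluguju

*mekse*: final sound = /e/, a vowel → -bul → *meksebul*.
The causative form *meksebul*: final sound = /l/, a consonant → -ug → *meksebulug*.
The past-tense form *meksebulug*: final consonant = /g/, velar/glottal → -uju → *meksebuluguju*.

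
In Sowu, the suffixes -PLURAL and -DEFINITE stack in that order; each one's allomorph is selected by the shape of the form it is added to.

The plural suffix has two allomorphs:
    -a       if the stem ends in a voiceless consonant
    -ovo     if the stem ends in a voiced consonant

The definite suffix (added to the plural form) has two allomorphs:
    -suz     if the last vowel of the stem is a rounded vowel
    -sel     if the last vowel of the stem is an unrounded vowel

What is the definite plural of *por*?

*por* — final consonant /r/ (voiced) → -ovo → *porovo*.
Since the last vowel of the plural form *porovo* is /o/ (a rounded vowel), it takes -suz, giving *porovosuz*.

porovosuz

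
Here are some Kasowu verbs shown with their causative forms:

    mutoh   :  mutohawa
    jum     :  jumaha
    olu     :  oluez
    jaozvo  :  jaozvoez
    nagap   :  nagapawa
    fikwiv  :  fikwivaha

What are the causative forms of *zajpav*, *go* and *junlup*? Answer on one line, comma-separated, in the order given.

The alternation tracks the final sound of the stem — -awa when the stem ends in a voiceless consonant (*mutoh*, *nagap*); -aha when the stem ends in a voiced consonant (*jum*, *fikwiv*); -ez when the stem ends in a vowel (*olu*, *jaozvo*).
The final sound of *zajpav* is /v/, which is a voiced consonant, so the suffix is -aha, giving *zajpavaha*.
*go* — final sound /o/ (a vowel) → -ez → *goez*.
*junlup*: final sound = /p/, a voiceless consonant → -awa → *junlupawa*.

zajpavaha, goez, junlupawa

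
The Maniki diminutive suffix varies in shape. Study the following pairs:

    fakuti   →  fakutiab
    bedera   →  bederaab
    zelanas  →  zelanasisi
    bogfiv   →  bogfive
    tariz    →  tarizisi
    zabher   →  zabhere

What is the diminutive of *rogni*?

Looking at the final sound of each stem: -isi when the stem ends in a sibilant (*zelanas*, *tariz*); -e when the stem ends in a non-sibilant consonant (*bogfiv*, *zabher*); -ab when the stem ends in a vowel (*fakuti*, *bedera*).
Since the final sound of *rogni* is /i/ (a vowel), it takes -ab, giving *rogniab*.

rogniab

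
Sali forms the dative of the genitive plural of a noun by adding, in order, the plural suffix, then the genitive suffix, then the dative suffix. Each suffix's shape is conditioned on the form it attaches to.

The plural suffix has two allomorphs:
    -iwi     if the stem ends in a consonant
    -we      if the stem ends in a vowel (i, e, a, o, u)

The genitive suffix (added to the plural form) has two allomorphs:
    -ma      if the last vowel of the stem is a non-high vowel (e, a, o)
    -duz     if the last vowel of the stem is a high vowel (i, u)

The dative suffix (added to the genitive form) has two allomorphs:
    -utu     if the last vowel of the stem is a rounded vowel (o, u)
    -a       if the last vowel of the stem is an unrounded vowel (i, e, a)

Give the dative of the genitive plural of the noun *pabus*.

pabusiwiduzutu

*pabus*: final sound = /s/, a consonant → -iwi → *pabusiwi*.
The plural form *pabusiwi*: last vowel = /i/, a high vowel → -duz → *pabusiwiduz*.
Since the last vowel of the genitive form *pabusiwiduz* is /u/ (a rounded vowel), it takes -utu, giving *pabusiwiduzutu*.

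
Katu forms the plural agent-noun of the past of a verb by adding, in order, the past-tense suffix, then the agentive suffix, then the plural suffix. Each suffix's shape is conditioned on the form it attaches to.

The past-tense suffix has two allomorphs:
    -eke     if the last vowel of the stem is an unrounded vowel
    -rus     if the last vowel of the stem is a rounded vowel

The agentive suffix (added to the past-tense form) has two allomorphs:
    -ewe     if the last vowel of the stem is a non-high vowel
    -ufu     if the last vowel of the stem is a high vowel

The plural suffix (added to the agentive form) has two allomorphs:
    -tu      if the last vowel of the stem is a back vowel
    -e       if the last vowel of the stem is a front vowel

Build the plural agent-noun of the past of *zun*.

zunrusufutu

*zun*: last vowel = /u/, a rounded vowel → -rus → *zunrus*.
The past-tense form *zunrus* — last vowel /u/ (a high vowel) → -ufu → *zunrusufu*.
The agentive form *zunrusufu*: last vowel = /u/, a back vowel → -tu → *zunrusufutu*.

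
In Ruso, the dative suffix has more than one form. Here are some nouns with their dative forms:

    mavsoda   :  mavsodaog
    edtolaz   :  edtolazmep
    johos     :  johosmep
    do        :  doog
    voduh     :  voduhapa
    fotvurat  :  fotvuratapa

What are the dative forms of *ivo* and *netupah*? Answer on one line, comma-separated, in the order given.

The suffix is conditioned by the final sound: -mep when the stem ends in a sibilant (*edtolaz*, *johos*); -apa when the stem ends in a non-sibilant consonant (*voduh*, *fotvurat*); -og when the stem ends in a vowel (*mavsoda*, *do*).
*ivo*: final sound = /o/, a vowel → -og → *ivoog*.
Since the final sound of *netupah* is /h/ (a non-sibilant consonant), it takes -apa, giving *netupahapa*.

ivoog, netupahapa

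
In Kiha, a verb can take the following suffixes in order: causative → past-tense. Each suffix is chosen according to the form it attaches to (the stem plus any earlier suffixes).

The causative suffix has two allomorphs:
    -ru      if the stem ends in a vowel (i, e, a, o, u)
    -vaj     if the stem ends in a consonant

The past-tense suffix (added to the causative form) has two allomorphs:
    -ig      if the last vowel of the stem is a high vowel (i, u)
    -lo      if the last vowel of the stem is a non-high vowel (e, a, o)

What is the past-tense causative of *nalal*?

Since the final sound of *nalal* is /l/ (a consonant), it takes -vaj, giving *nalalvaj*.
The causative form *nalalvaj*: last vowel = /a/, a non-high vowel → -lo → *nalalvajlo*.

nalalvajlo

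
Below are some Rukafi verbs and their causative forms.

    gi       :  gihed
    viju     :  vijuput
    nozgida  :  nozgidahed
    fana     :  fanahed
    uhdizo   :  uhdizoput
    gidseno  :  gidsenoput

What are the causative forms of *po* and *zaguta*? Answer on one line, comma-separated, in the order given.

poput, zagutahed

The suffix is conditioned by the last vowel: -put when the last vowel of the stem is a rounded vowel (*viju*, *uhdizo*, *gidseno*); -hed when the last vowel of the stem is an unrounded vowel (*gi*, *nozgida*, *fana*).
The last vowel of *po* is /o/, which is a rounded vowel, so the suffix is -put, giving *poput*.
*zaguta* — last vowel /a/ (an unrounded vowel) → -hed → *zagutahed*.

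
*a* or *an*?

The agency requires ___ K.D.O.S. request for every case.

The indefinite article is chosen by the initial *sound* of the following word, not its spelling.
The initialism *K.D.O.S.* is read letter by letter; the first letter, K, is pronounced /keɪ/, which begins with a consonant sound.
So the article is *a*: The agency requires a K.D.O.S. request for every case.

a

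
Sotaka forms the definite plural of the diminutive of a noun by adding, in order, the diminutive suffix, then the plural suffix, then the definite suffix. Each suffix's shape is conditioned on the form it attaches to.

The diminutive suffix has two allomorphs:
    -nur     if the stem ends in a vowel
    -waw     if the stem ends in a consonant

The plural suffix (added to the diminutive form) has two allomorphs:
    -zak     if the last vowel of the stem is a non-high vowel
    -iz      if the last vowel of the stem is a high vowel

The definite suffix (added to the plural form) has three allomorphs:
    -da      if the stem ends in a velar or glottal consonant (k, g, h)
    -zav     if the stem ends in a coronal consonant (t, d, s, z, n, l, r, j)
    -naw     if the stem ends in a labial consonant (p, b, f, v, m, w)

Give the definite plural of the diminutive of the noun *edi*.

edinurizzav

*edi*: final sound = /i/, a vowel → -nur → *edinur*.
Since the last vowel of the diminutive form *edinur* is /u/ (a high vowel), it takes -iz, giving *edinuriz*.
The plural form *edinuriz*: final consonant = /z/, coronal → -zav → *edinurizzav*.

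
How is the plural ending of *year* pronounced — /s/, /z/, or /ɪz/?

/z/

The stem *year* ends in a voiced non-sibilant sound.
The plural suffix surfaces as /ɪz/ after sibilants, /s/ after other voiceless consonants, and /z/ after other voiced sounds.
So the plural -s on *year* is pronounced /z/.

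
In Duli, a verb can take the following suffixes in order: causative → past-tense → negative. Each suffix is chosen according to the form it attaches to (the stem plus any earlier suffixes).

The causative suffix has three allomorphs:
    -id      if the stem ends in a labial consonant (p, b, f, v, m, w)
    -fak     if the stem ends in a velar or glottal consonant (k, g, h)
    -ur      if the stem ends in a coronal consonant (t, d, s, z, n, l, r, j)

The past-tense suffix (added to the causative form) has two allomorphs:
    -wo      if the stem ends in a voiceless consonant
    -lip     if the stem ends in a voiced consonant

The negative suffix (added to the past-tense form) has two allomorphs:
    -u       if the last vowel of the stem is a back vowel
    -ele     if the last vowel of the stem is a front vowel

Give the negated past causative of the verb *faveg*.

Since the final consonant of *faveg* is /g/ (velar/glottal), it takes -fak, giving *favegfak*.
Since the final consonant of the causative form *favegfak* is /k/ (voiceless), it takes -wo, giving *favegfakwo*.
The past-tense form *favegfakwo*: last vowel = /o/, a back vowel → -u → *favegfakwou*.

favegfakwou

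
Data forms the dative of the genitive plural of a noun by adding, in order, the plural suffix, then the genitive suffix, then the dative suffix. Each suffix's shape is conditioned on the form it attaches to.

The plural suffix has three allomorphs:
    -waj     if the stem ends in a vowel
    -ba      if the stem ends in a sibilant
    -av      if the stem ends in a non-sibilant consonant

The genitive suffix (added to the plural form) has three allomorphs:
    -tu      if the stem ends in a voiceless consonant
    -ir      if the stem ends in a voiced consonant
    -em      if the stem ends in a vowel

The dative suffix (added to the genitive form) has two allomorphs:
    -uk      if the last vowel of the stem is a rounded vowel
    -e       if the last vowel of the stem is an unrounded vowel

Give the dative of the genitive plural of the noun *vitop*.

vitopavire

Since the final sound of *vitop* is /p/ (a non-sibilant consonant), it takes -av, giving *vitopav*.
The final sound of the plural form *vitopav* is /v/, which is a voiced consonant, so the genitive suffix is -ir, giving *vitopavir*.
The last vowel of the genitive form *vitopavir* is /i/, which is an unrounded vowel, so the dative suffix is -e, giving *vitopavire*.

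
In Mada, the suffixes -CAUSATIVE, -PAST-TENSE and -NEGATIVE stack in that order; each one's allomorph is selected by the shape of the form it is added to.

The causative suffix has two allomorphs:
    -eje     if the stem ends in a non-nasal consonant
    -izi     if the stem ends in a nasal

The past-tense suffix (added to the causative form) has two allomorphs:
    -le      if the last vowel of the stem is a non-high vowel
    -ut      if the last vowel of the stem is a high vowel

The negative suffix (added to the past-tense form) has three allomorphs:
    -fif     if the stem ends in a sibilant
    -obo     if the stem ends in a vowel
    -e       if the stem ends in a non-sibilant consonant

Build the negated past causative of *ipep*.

ipepejeleobo

Since the final consonant of *ipep* is /p/ (non-nasal), it takes -eje, giving *ipepeje*.
Since the last vowel of the causative form *ipepeje* is /e/ (a non-high vowel), it takes -le, giving *ipepejele*.
The final sound of the past-tense form *ipepejele* is /e/, which is a vowel, so the negative suffix is -obo, giving *ipepejeleobo*.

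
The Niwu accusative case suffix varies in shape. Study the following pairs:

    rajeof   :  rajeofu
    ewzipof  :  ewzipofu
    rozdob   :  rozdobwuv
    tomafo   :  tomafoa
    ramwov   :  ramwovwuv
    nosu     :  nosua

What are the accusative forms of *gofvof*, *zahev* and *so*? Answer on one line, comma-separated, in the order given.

gofvofu, zahevwuv, soa

Looking at the final sound of each stem: -u when the stem ends in a voiceless consonant (*rajeof*, *ewzipof*); -wuv when the stem ends in a voiced consonant (*rozdob*, *ramwov*); -a when the stem ends in a vowel (*tomafo*, *nosu*).
Since the final sound of *gofvof* is /f/ (a voiceless consonant), it takes -u, giving *gofvofu*.
*zahev*: final sound = /v/, a voiced consonant → -wuv → *zahevwuv*.
*so* — final sound /o/ (a vowel) → -a → *soa*.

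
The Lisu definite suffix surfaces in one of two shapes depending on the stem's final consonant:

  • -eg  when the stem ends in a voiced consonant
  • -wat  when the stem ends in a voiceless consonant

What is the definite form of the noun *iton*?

*iton* — final consonant /n/ (voiced) → -eg → *itoneg*.

itoneg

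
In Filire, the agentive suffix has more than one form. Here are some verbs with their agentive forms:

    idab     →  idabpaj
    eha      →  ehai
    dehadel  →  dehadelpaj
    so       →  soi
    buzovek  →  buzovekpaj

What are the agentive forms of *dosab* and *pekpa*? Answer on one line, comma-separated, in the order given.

The suffix is conditioned by the final sound: -paj when the stem ends in a consonant (*idab*, *dehadel*, *buzovek*); -i when the stem ends in a vowel (*eha*, *so*).
Since the final sound of *dosab* is /b/ (a consonant), it takes -paj, giving *dosabpaj*.
Since the final sound of *pekpa* is /a/ (a vowel), it takes -i, giving *pekpai*.

dosabpaj, pekpai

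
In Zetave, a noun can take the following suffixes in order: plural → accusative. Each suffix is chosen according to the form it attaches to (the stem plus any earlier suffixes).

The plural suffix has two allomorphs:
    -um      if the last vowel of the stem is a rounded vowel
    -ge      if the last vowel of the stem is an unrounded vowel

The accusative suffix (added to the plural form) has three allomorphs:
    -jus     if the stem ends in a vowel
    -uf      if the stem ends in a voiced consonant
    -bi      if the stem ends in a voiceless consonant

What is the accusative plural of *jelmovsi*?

jelmovsigejus

*jelmovsi*: last vowel = /i/, an unrounded vowel → -ge → *jelmovsige*.
The plural form *jelmovsige* — final sound /e/ (a vowel) → -jus → *jelmovsigejus*.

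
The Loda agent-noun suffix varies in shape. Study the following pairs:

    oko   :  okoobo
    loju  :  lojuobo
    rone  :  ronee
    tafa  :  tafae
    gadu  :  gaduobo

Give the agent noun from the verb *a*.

ae

The alternation tracks the last vowel of the stem — -obo when the last vowel of the stem is a rounded vowel (*oko*, *loju*, *gadu*); -e when the last vowel of the stem is an unrounded vowel (*rone*, *tafa*).
The last vowel of *a* is /a/, which is an unrounded vowel, so the suffix is -e, giving *ae*.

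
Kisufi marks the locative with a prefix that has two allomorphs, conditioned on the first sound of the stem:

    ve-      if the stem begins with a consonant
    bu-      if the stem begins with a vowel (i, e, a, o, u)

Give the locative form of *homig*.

*homig*: first sound = /h/, a consonant → ve- → *vehomig*.

vehomig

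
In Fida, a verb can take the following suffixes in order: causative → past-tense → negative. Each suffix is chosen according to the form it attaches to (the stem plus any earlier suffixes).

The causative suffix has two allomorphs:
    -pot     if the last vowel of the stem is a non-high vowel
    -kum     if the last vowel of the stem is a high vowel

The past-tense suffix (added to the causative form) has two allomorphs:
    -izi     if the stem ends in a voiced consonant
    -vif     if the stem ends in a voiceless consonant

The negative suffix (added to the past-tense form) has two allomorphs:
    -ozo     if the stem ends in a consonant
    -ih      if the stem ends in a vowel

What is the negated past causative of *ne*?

nepotvifozo

*ne* — last vowel /e/ (a non-high vowel) → -pot → *nepot*.
The final consonant of the causative form *nepot* is /t/, which is voiceless, so the past-tense suffix is -vif, giving *nepotvif*.
The past-tense form *nepotvif*: final sound = /f/, a consonant → -ozo → *nepotvifozo*.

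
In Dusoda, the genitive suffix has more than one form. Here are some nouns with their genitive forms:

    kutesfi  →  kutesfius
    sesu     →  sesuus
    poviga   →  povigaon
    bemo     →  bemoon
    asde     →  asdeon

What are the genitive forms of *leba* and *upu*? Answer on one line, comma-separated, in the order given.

lebaon, upuus

The pattern is height harmony: -us when the last vowel of the stem is a high vowel (*kutesfi*, *sesu*); -on when the last vowel of the stem is a non-high vowel (*poviga*, *bemo*, *asde*).
*leba* — last vowel /a/ (a non-high vowel) → -on → *lebaon*.
*upu* — last vowel /u/ (a high vowel) → -us → *upuus*.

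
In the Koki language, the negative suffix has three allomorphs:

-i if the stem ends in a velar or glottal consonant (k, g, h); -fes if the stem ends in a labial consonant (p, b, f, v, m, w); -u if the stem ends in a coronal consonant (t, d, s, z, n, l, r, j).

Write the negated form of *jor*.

Since the final consonant of *jor* is /r/ (coronal), it takes -u, giving *joru*.

joru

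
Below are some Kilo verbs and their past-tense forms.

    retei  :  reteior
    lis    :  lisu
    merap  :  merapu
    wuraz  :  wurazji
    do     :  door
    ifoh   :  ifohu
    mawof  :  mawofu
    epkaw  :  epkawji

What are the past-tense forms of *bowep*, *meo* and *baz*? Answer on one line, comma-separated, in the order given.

bowepu, meoor, bazji

The pattern is voicing of the final sound: -u when the stem ends in a voiceless consonant (*lis*, *merap*, *ifoh*, *mawof*); -ji when the stem ends in a voiced consonant (*wuraz*, *epkaw*); -or when the stem ends in a vowel (*retei*, *do*).
*bowep*: final sound = /p/, a voiceless consonant → -u → *bowepu*.
*meo*: final sound = /o/, a vowel → -or → *meoor*.
The final sound of *baz* is /z/, which is a voiced consonant, so the suffix is -ji, giving *bazji*.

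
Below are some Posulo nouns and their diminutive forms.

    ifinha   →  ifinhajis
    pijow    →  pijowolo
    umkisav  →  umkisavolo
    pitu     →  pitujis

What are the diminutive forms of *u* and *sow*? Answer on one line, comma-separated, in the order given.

Looking at the final sound of each stem: -olo when the stem ends in a consonant (*pijow*, *umkisav*); -jis when the stem ends in a vowel (*ifinha*, *pitu*).
The final sound of *u* is /u/, which is a vowel, so the suffix is -jis, giving *ujis*.
*sow*: final sound = /w/, a consonant → -olo → *sowolo*.

ujis, sowolo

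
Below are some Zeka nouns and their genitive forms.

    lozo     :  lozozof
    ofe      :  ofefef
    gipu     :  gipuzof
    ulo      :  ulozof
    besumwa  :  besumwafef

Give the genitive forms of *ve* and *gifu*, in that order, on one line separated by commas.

Looking at the last vowel of each stem: -zof when the last vowel of the stem is a rounded vowel (*lozo*, *gipu*, *ulo*); -fef when the last vowel of the stem is an unrounded vowel (*ofe*, *besumwa*).
*ve*: last vowel = /e/, an unrounded vowel → -fef → *vefef*.
Since the last vowel of *gifu* is /u/ (a rounded vowel), it takes -zof, giving *gifuzof*.

vefef, gifuzof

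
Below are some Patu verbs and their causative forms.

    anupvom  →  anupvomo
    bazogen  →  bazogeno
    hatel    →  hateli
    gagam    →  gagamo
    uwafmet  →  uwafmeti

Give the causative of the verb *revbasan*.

revbasano

Looking at the final consonant of each stem: -o when the stem ends in a nasal (*anupvom*, *bazogen*, *gagam*); -i when the stem ends in a non-nasal consonant (*hatel*, *uwafmet*).
*revbasan*: final consonant = /n/, a nasal → -o → *revbasano*.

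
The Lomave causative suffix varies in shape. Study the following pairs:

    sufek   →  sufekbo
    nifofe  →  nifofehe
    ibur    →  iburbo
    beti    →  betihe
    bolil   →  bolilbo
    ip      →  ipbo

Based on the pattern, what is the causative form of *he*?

The alternation tracks the final sound of the stem — -bo when the stem ends in a consonant (*sufek*, *ibur*, *bolil*, *ip*); -he when the stem ends in a vowel (*nifofe*, *beti*).
*he*: final sound = /e/, a vowel → -he → *hehe*.

hehe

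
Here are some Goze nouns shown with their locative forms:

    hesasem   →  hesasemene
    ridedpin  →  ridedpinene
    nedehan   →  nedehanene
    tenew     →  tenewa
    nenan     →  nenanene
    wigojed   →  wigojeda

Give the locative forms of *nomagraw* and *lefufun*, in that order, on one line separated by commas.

nomagrawa, lefufunene

The pattern is nasality of the final consonant: -ene when the stem ends in a nasal (*hesasem*, *ridedpin*, *nedehan*, *nenan*); -a when the stem ends in a non-nasal consonant (*tenew*, *wigojed*).
*nomagraw*: final consonant = /w/, non-nasal → -a → *nomagrawa*.
Since the final consonant of *lefufun* is /n/ (a nasal), it takes -ene, giving *lefufunene*.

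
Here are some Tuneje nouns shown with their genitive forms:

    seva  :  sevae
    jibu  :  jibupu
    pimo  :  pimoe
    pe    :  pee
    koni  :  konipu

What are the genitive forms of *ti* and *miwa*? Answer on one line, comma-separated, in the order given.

tipu, miwae

The suffix is conditioned by the last vowel: -pu when the last vowel of the stem is a high vowel (*jibu*, *koni*); -e when the last vowel of the stem is a non-high vowel (*seva*, *pimo*, *pe*).
Since the last vowel of *ti* is /i/ (a high vowel), it takes -pu, giving *tipu*.
*miwa*: last vowel = /a/, a non-high vowel → -e → *miwae*.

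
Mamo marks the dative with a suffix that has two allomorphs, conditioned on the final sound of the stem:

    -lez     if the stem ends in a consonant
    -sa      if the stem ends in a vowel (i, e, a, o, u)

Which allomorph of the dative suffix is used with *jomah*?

-lez

Since the final sound of *jomah* is /h/ (a consonant), it takes -lez.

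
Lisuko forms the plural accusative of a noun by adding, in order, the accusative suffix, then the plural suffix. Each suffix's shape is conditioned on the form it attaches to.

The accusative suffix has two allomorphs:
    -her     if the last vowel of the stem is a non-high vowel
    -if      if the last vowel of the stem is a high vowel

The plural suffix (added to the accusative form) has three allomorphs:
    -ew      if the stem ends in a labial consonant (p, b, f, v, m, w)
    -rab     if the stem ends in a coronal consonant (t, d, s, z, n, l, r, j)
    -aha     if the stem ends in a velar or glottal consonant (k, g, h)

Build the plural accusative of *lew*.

*lew*: last vowel = /e/, a non-high vowel → -her → *lewher*.
Since the final consonant of the accusative form *lewher* is /r/ (coronal), it takes -rab, giving *lewherrab*.

lewherrab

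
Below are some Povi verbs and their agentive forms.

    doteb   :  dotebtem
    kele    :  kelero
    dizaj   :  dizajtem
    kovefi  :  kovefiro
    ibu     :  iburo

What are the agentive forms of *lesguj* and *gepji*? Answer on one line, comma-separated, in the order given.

lesgujtem, gepjiro

The alternation tracks the final sound of the stem — -tem when the stem ends in a consonant (*doteb*, *dizaj*); -ro when the stem ends in a vowel (*kele*, *kovefi*, *ibu*).
The final sound of *lesguj* is /j/, which is a consonant, so the suffix is -tem, giving *lesgujtem*.
Since the final sound of *gepji* is /i/ (a vowel), it takes -ro, giving *gepjiro*.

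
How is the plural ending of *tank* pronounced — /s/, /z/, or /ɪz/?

The stem *tank* ends in a voiceless non-sibilant consonant.
The plural suffix surfaces as /ɪz/ after sibilants, /s/ after other voiceless consonants, and /z/ after other voiced sounds.
So the plural -s on *tank* is pronounced /s/.

/s/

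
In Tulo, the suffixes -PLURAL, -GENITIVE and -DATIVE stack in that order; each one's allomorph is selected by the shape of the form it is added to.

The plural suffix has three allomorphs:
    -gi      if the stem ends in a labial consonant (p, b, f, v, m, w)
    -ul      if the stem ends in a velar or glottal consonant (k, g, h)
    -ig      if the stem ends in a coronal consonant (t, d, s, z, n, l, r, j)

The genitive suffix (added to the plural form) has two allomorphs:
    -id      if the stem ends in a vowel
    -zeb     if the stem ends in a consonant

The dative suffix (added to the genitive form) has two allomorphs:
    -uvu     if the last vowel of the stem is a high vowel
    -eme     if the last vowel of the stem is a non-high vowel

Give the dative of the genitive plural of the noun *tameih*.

tameihulzebeme

*tameih* — final consonant /h/ (velar/glottal) → -ul → *tameihul*.
The plural form *tameihul* — final sound /l/ (a consonant) → -zeb → *tameihulzeb*.
Since the last vowel of the genitive form *tameihulzeb* is /e/ (a non-high vowel), it takes -eme, giving *tameihulzebeme*.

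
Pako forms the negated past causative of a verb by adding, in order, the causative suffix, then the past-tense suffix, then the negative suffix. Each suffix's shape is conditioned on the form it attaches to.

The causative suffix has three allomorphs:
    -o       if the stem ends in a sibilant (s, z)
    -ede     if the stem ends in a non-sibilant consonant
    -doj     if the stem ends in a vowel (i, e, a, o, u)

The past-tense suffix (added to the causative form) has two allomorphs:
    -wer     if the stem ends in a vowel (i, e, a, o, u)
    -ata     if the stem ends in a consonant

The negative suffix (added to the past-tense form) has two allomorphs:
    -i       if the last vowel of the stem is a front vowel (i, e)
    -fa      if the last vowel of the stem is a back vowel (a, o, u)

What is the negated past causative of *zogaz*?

zogazoweri

The final sound of *zogaz* is /z/, which is a sibilant, so the causative suffix is -o, giving *zogazo*.
The causative form *zogazo*: final sound = /o/, a vowel → -wer → *zogazower*.
Since the last vowel of the past-tense form *zogazower* is /e/ (a front vowel), it takes -i, giving *zogazoweri*.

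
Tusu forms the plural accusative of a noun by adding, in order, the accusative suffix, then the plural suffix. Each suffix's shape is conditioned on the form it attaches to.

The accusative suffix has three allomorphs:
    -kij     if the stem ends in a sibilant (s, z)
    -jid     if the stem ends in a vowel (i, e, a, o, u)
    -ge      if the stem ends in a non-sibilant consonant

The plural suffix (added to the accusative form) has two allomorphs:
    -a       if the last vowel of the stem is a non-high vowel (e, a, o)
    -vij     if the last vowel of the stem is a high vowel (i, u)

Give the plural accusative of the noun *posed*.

posedgea

The final sound of *posed* is /d/, which is a non-sibilant consonant, so the accusative suffix is -ge, giving *posedge*.
The accusative form *posedge* — last vowel /e/ (a non-high vowel) → -a → *posedgea*.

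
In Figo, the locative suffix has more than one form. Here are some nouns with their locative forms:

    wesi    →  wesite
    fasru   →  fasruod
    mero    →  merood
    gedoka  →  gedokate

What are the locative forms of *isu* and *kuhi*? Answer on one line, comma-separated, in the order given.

isuod, kuhite

The alternation tracks the last vowel of the stem — -od when the last vowel of the stem is a rounded vowel (*fasru*, *mero*); -te when the last vowel of the stem is an unrounded vowel (*wesi*, *gedoka*).
Since the last vowel of *isu* is /u/ (a rounded vowel), it takes -od, giving *isuod*.
The last vowel of *kuhi* is /i/, which is an unrounded vowel, so the suffix is -te, giving *kuhite*.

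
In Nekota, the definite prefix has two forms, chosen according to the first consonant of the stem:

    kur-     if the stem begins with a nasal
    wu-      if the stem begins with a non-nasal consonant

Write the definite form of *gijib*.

wugijib

Since the first consonant of *gijib* is /g/ (non-nasal), it takes wu-, giving *wugijib*.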